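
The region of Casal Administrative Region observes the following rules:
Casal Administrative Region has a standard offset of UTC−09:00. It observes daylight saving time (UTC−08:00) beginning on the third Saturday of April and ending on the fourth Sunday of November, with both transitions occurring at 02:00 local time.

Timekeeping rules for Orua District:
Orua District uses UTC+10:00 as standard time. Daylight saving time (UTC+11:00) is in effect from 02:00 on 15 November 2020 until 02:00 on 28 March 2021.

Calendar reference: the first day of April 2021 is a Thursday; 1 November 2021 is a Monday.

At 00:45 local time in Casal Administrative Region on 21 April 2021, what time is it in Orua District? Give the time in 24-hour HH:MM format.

18:45

1 April 2021 is a Thursday, so the first Saturday is April 3 and the third is April 17.
1 November 2021 is a Monday, so the first Sunday is November 7 and the fourth is November 28.
Daylight saving runs 17 April – 28 November; 21 April 2021 is inside that window, so Casal Administrative Region is at UTC−08:00.
00:45 Casal Administrative Region + 8h = 08:45 UTC.
At the standard offset (UTC+10:00), 08:45 UTC + 10h = 18:45 Orua District standard time.
Daylight saving runs 15 November 2020 – 28 March 2021; the standard-time date in Orua District, 21 April 2021, is outside that window, so Orua District is on standard time at UTC+10:00.
08:45 UTC + 10h = 18:45 Orua District.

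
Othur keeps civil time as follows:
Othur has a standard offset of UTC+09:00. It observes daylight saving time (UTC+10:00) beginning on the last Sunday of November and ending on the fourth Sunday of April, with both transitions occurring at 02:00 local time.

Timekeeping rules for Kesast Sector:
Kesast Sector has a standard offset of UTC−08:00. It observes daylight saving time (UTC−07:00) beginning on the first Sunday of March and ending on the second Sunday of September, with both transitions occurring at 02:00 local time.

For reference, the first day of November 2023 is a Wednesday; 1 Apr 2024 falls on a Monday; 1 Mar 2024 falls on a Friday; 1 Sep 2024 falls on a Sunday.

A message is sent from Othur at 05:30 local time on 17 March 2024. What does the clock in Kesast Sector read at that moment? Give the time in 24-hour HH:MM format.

12:30

1 November 2023 is a Wednesday, so Sundays fall on 5, 12, 19, 26; the last is November 26.
1 April 2024 is a Monday, so the first Sunday is April 7 and the fourth is April 28.
Daylight saving runs 26 November 2023 – 28 April 2024; 17 March 2024 is inside that window, so Othur is at UTC+10:00.
05:30 Othur − 10h = 19:30 UTC (rolling into the previous day, 16 March 2024).
1 March 2024 is a Friday, so the first Sunday is March 3.
1 September 2024 is a Sunday, so the first Sunday is September 1 and the second is September 8.
At the standard offset (UTC−08:00), 19:30 UTC − 8h = 11:30 Kesast Sector standard time.
Daylight saving runs 3 March – 8 September; the standard-time date in Kesast Sector, 16 March 2024, is inside that window, so Kesast Sector is at UTC−07:00.
19:30 UTC − 7h = 12:30 Kesast Sector.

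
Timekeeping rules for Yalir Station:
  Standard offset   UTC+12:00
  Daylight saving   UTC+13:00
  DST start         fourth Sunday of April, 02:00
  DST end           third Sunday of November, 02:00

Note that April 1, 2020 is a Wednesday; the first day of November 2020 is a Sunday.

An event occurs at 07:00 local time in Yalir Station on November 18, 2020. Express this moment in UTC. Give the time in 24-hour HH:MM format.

1 April 2020 is a Wednesday, so the first Sunday is April 5 and the fourth is April 26.
1 November 2020 is a Sunday, so the first Sunday is November 1 and the third is November 15.
November 18, 2020 does not fall between 26 April and 15 November, so daylight saving is not in effect and Yalir Station is at UTC+12:00.
07:00 local − 12h = 19:00 UTC (rolling into the previous day, 17 November 2020).

19:00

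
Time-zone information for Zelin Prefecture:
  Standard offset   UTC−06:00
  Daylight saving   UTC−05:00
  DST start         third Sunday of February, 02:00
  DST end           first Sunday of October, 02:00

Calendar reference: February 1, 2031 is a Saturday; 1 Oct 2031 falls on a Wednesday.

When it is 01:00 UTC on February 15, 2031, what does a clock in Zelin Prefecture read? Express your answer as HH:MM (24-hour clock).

1 February 2031 is a Saturday, so the first Sunday is February 2 and the third is February 16.
1 October 2031 is a Wednesday, so the first Sunday is October 5.
At the standard offset (UTC−06:00), 01:00 UTC − 6h = 19:00 Zelin Prefecture standard time (rolling into the previous day, 14 February 2031).
Daylight saving runs 16 February – 5 October; the standard-time date in Zelin Prefecture, February 14, 2031, is outside that window, so Zelin Prefecture is on standard time at UTC−06:00.
01:00 UTC − 6h = 19:00 local (rolling into the previous day, 14 February 2031).

19:00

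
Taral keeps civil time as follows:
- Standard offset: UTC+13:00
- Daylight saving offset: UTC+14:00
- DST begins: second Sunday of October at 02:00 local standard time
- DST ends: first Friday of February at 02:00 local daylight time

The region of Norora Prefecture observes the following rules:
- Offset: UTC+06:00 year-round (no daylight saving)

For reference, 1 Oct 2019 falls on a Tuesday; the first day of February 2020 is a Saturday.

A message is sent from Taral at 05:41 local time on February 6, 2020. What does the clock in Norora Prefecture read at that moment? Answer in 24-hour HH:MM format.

1 October 2019 is a Tuesday, so the first Sunday is October 6 and the second is October 13.
1 February 2020 is a Saturday, so the first Friday is February 7.
Daylight saving runs 13 October 2019 – 7 February 2020; February 6, 2020 is inside that window, so Taral is at UTC+14:00.
05:41 Taral − 14h = 15:41 UTC (rolling into the previous day, 5 February 2020).
Norora Prefecture stays on UTC+06:00 all year.
15:41 UTC + 6h = 21:41 Norora Prefecture.

21:41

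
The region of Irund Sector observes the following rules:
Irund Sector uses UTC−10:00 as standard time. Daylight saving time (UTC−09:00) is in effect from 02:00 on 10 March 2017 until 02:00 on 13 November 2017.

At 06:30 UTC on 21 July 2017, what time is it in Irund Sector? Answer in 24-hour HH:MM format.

21:30

At the standard offset (UTC−10:00), 06:30 UTC − 10h = 20:30 Irund Sector standard time (rolling into the previous day, 20 July 2017).
The standard-time date in Irund Sector, 20 July 2017, falls between 10 March and 13 November, so daylight saving is in effect and Irund Sector is at UTC−09:00.
06:30 UTC − 9h = 21:30 local (rolling into the previous day, 20 July 2017).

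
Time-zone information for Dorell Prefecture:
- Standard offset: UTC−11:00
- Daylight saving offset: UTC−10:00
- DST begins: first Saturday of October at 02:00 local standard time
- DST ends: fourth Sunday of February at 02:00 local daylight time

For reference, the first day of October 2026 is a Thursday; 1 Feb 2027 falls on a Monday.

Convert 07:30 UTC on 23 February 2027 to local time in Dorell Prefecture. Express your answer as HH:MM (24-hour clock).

1 October 2026 is a Thursday, so the first Saturday is October 3.
1 February 2027 is a Monday, so the first Sunday is February 7 and the fourth is February 28.
At the standard offset (UTC−11:00), 07:30 UTC − 11h = 20:30 Dorell Prefecture standard time (rolling into the previous day, 22 February 2027).
The standard-time date in Dorell Prefecture, 22 February 2027, falls between 3 October 2026 and 28 February 2027, so daylight saving is in effect and Dorell Prefecture is at UTC−10:00.
07:30 UTC − 10h = 21:30 local (rolling into the previous day, 22 February 2027).

21:30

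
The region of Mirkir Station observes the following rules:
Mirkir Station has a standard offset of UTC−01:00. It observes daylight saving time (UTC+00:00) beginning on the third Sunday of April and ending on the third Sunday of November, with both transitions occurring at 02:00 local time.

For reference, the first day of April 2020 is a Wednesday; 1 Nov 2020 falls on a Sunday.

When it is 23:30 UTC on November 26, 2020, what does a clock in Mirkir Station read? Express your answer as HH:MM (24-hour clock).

1 April 2020 is a Wednesday, so the first Sunday is April 5 and the third is April 19.
1 November 2020 is a Sunday, so the first Sunday is November 1 and the third is November 15.
At the standard offset (UTC−01:00), 23:30 UTC − 1h = 22:30 Mirkir Station standard time.
Daylight saving runs 19 April – 15 November; the standard-time date in Mirkir Station, November 26, 2020, is outside that window, so Mirkir Station is on standard time at UTC−01:00.
23:30 UTC − 1h = 22:30 local.

22:30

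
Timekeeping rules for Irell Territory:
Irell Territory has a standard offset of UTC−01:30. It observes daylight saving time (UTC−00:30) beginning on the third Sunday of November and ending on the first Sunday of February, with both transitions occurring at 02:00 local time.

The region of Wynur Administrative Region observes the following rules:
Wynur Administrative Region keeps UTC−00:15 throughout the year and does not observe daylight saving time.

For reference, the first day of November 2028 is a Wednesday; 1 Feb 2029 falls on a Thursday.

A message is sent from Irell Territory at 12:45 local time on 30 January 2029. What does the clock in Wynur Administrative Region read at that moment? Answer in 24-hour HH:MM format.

1 November 2028 is a Wednesday, so the first Sunday is November 5 and the third is November 19.
1 February 2029 is a Thursday, so the first Sunday is February 4.
30 January 2029 falls between 19 November 2028 and 4 February 2029, so daylight saving is in effect and Irell Territory is at UTC−00:30.
12:45 Irell Territory + 0h30m = 13:15 UTC.
Wynur Administrative Region stays on UTC−00:15 all year.
13:15 UTC − 0h15m = 13:00 Wynur Administrative Region.

13:00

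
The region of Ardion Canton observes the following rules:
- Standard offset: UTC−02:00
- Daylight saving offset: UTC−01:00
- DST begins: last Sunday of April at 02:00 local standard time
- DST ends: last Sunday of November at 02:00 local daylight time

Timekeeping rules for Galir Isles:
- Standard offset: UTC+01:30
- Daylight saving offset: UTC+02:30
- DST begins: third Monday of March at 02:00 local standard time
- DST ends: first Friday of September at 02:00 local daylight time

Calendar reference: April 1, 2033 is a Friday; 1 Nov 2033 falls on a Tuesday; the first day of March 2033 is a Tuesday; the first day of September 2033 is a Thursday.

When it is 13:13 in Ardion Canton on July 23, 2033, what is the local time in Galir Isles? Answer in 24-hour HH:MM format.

16:43

1 April 2033 is a Friday, so Sundays fall on 3, 10, 17, 24; the last is April 24.
1 November 2033 is a Tuesday, so Sundays fall on 6, 13, 20, 27; the last is November 27.
July 23, 2033 lies within the daylight-saving period (24 April – 27 November), so Ardion Canton is on daylight time, UTC−01:00.
13:13 Ardion Canton + 1h = 14:13 UTC.
1 March 2033 is a Tuesday, so the first Monday is March 7 and the third is March 21.
1 September 2033 is a Thursday, so the first Friday is September 2.
At the standard offset (UTC+01:30), 14:13 UTC + 1h30m = 15:43 Galir Isles standard time.
Daylight saving runs 21 March – 2 September; the standard-time date in Galir Isles, July 23, 2033, is inside that window, so Galir Isles is at UTC+02:30.
14:13 UTC + 2h30m = 16:43 Galir Isles.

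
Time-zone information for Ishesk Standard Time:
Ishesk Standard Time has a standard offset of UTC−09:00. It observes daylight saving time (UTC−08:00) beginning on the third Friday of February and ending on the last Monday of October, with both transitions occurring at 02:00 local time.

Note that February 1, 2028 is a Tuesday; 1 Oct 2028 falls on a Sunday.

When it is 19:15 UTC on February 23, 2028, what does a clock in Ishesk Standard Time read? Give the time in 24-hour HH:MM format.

11:15

1 February 2028 is a Tuesday, so the first Friday is February 4 and the third is February 18.
1 October 2028 is a Sunday, so Mondays fall on 2, 9, 16, 23, 30; the last is October 30.
At the standard offset (UTC−09:00), 19:15 UTC − 9h = 10:15 Ishesk Standard Time standard time.
The standard-time date in Ishesk Standard Time, February 23, 2028, falls between 18 February and 30 October, so daylight saving is in effect and Ishesk Standard Time is at UTC−08:00.
19:15 UTC − 8h = 11:15 local.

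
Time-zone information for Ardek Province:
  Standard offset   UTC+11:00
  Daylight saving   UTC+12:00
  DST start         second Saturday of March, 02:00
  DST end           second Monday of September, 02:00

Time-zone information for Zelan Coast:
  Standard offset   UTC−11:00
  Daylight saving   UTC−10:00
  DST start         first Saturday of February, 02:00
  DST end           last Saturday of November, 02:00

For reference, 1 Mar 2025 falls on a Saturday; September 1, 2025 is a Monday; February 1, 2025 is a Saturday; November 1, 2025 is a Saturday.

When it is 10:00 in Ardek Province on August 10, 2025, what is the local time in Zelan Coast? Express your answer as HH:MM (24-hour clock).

12:00

1 March 2025 is a Saturday, so the first Saturday is March 1 and the second is March 8.
1 September 2025 is a Monday, so the first Monday is September 1 and the second is September 8.
August 10, 2025 lies within the daylight-saving period (8 March – 8 September), so Ardek Province is on daylight time, UTC+12:00.
10:00 Ardek Province − 12h = 22:00 UTC (rolling into the previous day, 9 August 2025).
1 February 2025 is a Saturday, so the first Saturday is February 1.
1 November 2025 is a Saturday, so Saturdays fall on 1, 8, 15, 22, 29; the last is November 29.
At the standard offset (UTC−11:00), 22:00 UTC − 11h = 11:00 Zelan Coast standard time.
The standard-time date in Zelan Coast, August 9, 2025, lies within the daylight-saving period (1 February – 29 November), so Zelan Coast is on daylight time, UTC−10:00.
22:00 UTC − 10h = 12:00 Zelan Coast.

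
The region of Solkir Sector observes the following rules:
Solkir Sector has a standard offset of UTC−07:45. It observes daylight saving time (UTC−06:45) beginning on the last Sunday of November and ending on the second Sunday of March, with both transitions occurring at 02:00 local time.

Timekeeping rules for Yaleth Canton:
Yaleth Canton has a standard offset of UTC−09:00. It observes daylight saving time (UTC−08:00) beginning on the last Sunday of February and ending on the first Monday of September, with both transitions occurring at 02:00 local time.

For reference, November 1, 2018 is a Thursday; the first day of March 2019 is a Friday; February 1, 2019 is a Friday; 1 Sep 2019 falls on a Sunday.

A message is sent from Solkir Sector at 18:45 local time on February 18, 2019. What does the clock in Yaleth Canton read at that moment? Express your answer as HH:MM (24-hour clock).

16:30

1 November 2018 is a Thursday, so Sundays fall on 4, 11, 18, 25; the last is November 25.
1 March 2019 is a Friday, so the first Sunday is March 3 and the second is March 10.
February 18, 2019 lies within the daylight-saving period (25 November 2018 – 10 March 2019), so Solkir Sector is on daylight time, UTC−06:45.
18:45 Solkir Sector + 6h45m = 01:30 UTC (rolling into the next day, 19 February 2019).
1 February 2019 is a Friday, so Sundays fall on 3, 10, 17, 24; the last is February 24.
1 September 2019 is a Sunday, so the first Monday is September 2.
At the standard offset (UTC−09:00), 01:30 UTC − 9h = 16:30 Yaleth Canton standard time (rolling into the previous day, 18 February 2019).
The standard-time date in Yaleth Canton, February 18, 2019, is outside the daylight-saving period (24 February – 2 September), so Yaleth Canton is on standard time, UTC−09:00.
01:30 UTC − 9h = 16:30 Yaleth Canton (rolling into the previous day, 18 February 2019).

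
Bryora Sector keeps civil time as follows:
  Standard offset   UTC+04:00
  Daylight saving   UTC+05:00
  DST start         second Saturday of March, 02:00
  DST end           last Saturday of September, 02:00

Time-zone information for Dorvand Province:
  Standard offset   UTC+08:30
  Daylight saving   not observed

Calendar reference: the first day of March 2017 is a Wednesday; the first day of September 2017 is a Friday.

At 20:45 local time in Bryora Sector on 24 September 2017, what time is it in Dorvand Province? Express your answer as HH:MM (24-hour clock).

00:15

1 March 2017 is a Wednesday, so the first Saturday is March 4 and the second is March 11.
1 September 2017 is a Friday, so Saturdays fall on 2, 9, 16, 23, 30; the last is September 30.
24 September 2017 lies within the daylight-saving period (11 March – 30 September), so Bryora Sector is on daylight time, UTC+05:00.
20:45 Bryora Sector − 5h = 15:45 UTC.
Dorvand Province stays on UTC+08:30 all year.
15:45 UTC + 8h30m = 00:15 Dorvand Province (rolling into the next day, 25 September 2017).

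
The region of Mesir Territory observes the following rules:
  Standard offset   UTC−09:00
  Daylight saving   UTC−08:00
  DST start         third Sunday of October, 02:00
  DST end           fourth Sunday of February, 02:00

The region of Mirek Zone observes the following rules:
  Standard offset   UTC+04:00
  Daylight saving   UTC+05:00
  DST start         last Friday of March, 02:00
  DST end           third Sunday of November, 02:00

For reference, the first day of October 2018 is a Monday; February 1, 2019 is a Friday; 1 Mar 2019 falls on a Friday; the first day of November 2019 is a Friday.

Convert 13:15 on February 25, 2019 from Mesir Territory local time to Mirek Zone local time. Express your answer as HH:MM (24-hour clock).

02:15

1 October 2018 is a Monday, so the first Sunday is October 7 and the third is October 21.
1 February 2019 is a Friday, so the first Sunday is February 3 and the fourth is February 24.
February 25, 2019 is outside the daylight-saving period (21 October 2018 – 24 February 2019), so Mesir Territory is on standard time, UTC−09:00.
13:15 Mesir Territory + 9h = 22:15 UTC.
1 March 2019 is a Friday, so Fridays fall on 1, 8, 15, 22, 29; the last is March 29.
1 November 2019 is a Friday, so the first Sunday is November 3 and the third is November 17.
At the standard offset (UTC+04:00), 22:15 UTC + 4h = 02:15 Mirek Zone standard time (rolling into the next day, 26 February 2019).
Daylight saving runs 29 March – 17 November; the standard-time date in Mirek Zone, February 26, 2019, is outside that window, so Mirek Zone is on standard time at UTC+04:00.
22:15 UTC + 4h = 02:15 Mirek Zone (rolling into the next day, 26 February 2019).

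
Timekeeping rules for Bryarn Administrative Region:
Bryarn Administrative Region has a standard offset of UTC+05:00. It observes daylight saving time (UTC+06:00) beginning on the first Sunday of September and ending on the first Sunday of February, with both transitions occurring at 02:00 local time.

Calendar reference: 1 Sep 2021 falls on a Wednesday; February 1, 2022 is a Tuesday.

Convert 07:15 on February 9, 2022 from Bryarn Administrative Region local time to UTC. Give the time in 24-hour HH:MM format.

02:15

1 September 2021 is a Wednesday, so the first Sunday is September 5.
1 February 2022 is a Tuesday, so the first Sunday is February 6.
February 9, 2022 is outside the daylight-saving period (5 September 2021 – 6 February 2022), so Bryarn Administrative Region is on standard time, UTC+05:00.
07:15 local − 5h = 02:15 UTC.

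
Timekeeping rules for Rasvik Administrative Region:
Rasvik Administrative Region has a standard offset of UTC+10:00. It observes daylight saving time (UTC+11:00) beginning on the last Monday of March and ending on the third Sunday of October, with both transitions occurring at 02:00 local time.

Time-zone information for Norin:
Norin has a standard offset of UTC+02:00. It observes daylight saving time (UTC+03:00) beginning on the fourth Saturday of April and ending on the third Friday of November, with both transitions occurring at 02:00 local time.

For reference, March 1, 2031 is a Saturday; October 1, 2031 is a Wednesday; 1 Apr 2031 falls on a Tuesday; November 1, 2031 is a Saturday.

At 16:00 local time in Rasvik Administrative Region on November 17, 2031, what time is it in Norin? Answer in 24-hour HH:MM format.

1 March 2031 is a Saturday, so Mondays fall on 3, 10, 17, 24, 31; the last is March 31.
1 October 2031 is a Wednesday, so the first Sunday is October 5 and the third is October 19.
Daylight saving runs 31 March – 19 October; November 17, 2031 is outside that window, so Rasvik Administrative Region is on standard time at UTC+10:00.
16:00 Rasvik Administrative Region − 10h = 06:00 UTC.
1 April 2031 is a Tuesday, so the first Saturday is April 5 and the fourth is April 26.
1 November 2031 is a Saturday, so the first Friday is November 7 and the third is November 21.
At the standard offset (UTC+02:00), 06:00 UTC + 2h = 08:00 Norin standard time.
The standard-time date in Norin, November 17, 2031, lies within the daylight-saving period (26 April – 21 November), so Norin is on daylight time, UTC+03:00.
06:00 UTC + 3h = 09:00 Norin.

09:00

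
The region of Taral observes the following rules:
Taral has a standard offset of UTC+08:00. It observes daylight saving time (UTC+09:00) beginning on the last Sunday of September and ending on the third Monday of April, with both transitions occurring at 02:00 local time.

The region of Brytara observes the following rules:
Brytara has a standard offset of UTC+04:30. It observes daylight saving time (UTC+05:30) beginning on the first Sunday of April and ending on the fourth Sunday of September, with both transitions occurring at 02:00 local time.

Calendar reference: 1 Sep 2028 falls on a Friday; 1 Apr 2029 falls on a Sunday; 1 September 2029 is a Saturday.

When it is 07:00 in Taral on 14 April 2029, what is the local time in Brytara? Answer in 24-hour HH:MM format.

03:30

1 September 2028 is a Friday, so Sundays fall on 3, 10, 17, 24; the last is September 24.
1 April 2029 is a Sunday, so the first Monday is April 2 and the third is April 16.
Daylight saving runs 24 September 2028 – 16 April 2029; 14 April 2029 is inside that window, so Taral is at UTC+09:00.
07:00 Taral − 9h = 22:00 UTC (rolling into the previous day, 13 April 2029).
1 April 2029 is a Sunday, so the first Sunday is April 1.
1 September 2029 is a Saturday, so the first Sunday is September 2 and the fourth is September 23.
At the standard offset (UTC+04:30), 22:00 UTC + 4h30m = 02:30 Brytara standard time (rolling into the next day, 14 April 2029).
The standard-time date in Brytara, 14 April 2029, lies within the daylight-saving period (1 April – 23 September), so Brytara is on daylight time, UTC+05:30.
22:00 UTC + 5h30m = 03:30 Brytara (rolling into the next day, 14 April 2029).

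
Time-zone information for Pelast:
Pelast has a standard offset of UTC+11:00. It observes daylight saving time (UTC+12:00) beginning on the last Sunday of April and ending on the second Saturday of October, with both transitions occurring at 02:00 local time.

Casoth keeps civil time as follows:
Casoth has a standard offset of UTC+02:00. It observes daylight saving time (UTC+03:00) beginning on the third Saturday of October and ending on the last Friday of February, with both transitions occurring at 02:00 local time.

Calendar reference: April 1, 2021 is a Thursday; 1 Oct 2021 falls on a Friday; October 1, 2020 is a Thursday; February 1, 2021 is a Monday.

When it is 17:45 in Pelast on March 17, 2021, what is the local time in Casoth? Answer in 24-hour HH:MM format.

1 April 2021 is a Thursday, so Sundays fall on 4, 11, 18, 25; the last is April 25.
1 October 2021 is a Friday, so the first Saturday is October 2 and the second is October 9.
Daylight saving runs 25 April – 9 October; March 17, 2021 is outside that window, so Pelast is on standard time at UTC+11:00.
17:45 Pelast − 11h = 06:45 UTC.
1 October 2020 is a Thursday, so the first Saturday is October 3 and the third is October 17.
1 February 2021 is a Monday, so Fridays fall on 5, 12, 19, 26; the last is February 26.
At the standard offset (UTC+02:00), 06:45 UTC + 2h = 08:45 Casoth standard time.
Daylight saving runs 17 October 2020 – 26 February 2021; the standard-time date in Casoth, March 17, 2021, is outside that window, so Casoth is on standard time at UTC+02:00.
06:45 UTC + 2h = 08:45 Casoth.

08:45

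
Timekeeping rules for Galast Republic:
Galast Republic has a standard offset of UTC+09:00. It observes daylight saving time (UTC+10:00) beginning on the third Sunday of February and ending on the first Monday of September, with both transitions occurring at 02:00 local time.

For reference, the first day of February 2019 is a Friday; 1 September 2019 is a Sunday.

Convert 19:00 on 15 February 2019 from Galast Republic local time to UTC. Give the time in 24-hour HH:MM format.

1 February 2019 is a Friday, so the first Sunday is February 3 and the third is February 17.
1 September 2019 is a Sunday, so the first Monday is September 2.
15 February 2019 does not fall between 17 February and 2 September, so daylight saving is not in effect and Galast Republic is at UTC+09:00.
19:00 local − 9h = 10:00 UTC.

10:00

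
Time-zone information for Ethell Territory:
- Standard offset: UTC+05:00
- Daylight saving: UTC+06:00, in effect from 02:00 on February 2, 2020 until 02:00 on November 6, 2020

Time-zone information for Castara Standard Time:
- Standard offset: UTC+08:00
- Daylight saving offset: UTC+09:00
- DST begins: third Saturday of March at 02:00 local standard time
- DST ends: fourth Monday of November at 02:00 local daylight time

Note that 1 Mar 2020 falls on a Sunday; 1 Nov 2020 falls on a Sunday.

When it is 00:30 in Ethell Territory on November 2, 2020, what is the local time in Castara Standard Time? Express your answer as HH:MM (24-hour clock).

November 2, 2020 lies within the daylight-saving period (2 February – 6 November), so Ethell Territory is on daylight time, UTC+06:00.
00:30 Ethell Territory − 6h = 18:30 UTC (rolling into the previous day, 1 November 2020).
1 March 2020 is a Sunday, so the first Saturday is March 7 and the third is March 21.
1 November 2020 is a Sunday, so the first Monday is November 2 and the fourth is November 23.
At the standard offset (UTC+08:00), 18:30 UTC + 8h = 02:30 Castara Standard Time standard time (rolling into the next day, 2 November 2020).
The standard-time date in Castara Standard Time, November 2, 2020, lies within the daylight-saving period (21 March – 23 November), so Castara Standard Time is on daylight time, UTC+09:00.
18:30 UTC + 9h = 03:30 Castara Standard Time (rolling into the next day, 2 November 2020).

03:30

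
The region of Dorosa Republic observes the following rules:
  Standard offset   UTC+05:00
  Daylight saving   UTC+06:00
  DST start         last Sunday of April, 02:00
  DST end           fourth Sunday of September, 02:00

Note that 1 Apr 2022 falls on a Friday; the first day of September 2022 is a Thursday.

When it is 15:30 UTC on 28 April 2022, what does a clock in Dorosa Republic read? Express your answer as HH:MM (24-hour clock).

21:30

1 April 2022 is a Friday, so Sundays fall on 3, 10, 17, 24; the last is April 24.
1 September 2022 is a Thursday, so the first Sunday is September 4 and the fourth is September 25.
At the standard offset (UTC+05:00), 15:30 UTC + 5h = 20:30 Dorosa Republic standard time.
Daylight saving runs 24 April – 25 September; the standard-time date in Dorosa Republic, 28 April 2022, is inside that window, so Dorosa Republic is at UTC+06:00.
15:30 UTC + 6h = 21:30 local.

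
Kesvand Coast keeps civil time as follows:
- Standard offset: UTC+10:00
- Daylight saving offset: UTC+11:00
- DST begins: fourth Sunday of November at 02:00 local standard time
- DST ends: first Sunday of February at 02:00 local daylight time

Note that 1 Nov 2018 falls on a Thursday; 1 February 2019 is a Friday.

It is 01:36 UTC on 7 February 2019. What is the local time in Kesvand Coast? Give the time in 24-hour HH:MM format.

1 November 2018 is a Thursday, so the first Sunday is November 4 and the fourth is November 25.
1 February 2019 is a Friday, so the first Sunday is February 3.
At the standard offset (UTC+10:00), 01:36 UTC + 10h = 11:36 Kesvand Coast standard time.
The standard-time date in Kesvand Coast, 7 February 2019, is outside the daylight-saving period (25 November 2018 – 3 February 2019), so Kesvand Coast is on standard time, UTC+10:00.
01:36 UTC + 10h = 11:36 local.

11:36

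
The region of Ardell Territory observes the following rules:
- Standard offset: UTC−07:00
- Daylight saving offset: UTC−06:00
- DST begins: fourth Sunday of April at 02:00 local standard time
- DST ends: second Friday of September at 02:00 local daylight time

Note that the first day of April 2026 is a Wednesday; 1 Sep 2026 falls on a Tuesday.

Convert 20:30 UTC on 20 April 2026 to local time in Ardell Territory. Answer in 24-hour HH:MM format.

1 April 2026 is a Wednesday, so the first Sunday is April 5 and the fourth is April 26.
1 September 2026 is a Tuesday, so the first Friday is September 4 and the second is September 11.
At the standard offset (UTC−07:00), 20:30 UTC − 7h = 13:30 Ardell Territory standard time.
Daylight saving runs 26 April – 11 September; the standard-time date in Ardell Territory, 20 April 2026, is outside that window, so Ardell Territory is on standard time at UTC−07:00.
20:30 UTC − 7h = 13:30 local.

13:30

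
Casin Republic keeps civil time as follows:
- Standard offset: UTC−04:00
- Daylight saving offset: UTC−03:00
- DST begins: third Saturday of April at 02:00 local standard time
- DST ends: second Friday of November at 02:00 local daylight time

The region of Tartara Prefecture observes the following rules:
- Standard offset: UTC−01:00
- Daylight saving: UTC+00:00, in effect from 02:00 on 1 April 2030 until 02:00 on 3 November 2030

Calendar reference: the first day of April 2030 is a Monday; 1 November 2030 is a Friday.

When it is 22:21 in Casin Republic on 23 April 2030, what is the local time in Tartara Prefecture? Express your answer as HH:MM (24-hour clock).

01:21

1 April 2030 is a Monday, so the first Saturday is April 6 and the third is April 20.
1 November 2030 is a Friday, so the first Friday is November 1 and the second is November 8.
23 April 2030 lies within the daylight-saving period (20 April – 8 November), so Casin Republic is on daylight time, UTC−03:00.
22:21 Casin Republic + 3h = 01:21 UTC (rolling into the next day, 24 April 2030).
At the standard offset (UTC−01:00), 01:21 UTC − 1h = 00:21 Tartara Prefecture standard time.
The standard-time date in Tartara Prefecture, 24 April 2030, lies within the daylight-saving period (1 April – 3 November), so Tartara Prefecture is on daylight time, UTC+00:00.
01:21 UTC + 0h = 01:21 Tartara Prefecture.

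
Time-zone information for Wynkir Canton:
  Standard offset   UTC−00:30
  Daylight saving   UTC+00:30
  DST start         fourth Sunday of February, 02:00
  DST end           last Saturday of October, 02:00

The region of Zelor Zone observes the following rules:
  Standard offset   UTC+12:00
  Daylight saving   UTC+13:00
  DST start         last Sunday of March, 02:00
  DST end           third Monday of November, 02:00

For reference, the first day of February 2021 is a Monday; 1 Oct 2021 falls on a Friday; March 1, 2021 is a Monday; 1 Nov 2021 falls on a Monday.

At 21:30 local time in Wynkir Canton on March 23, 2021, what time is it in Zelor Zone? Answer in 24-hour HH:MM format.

09:00

1 February 2021 is a Monday, so the first Sunday is February 7 and the fourth is February 28.
1 October 2021 is a Friday, so Saturdays fall on 2, 9, 16, 23, 30; the last is October 30.
Daylight saving runs 28 February – 30 October; March 23, 2021 is inside that window, so Wynkir Canton is at UTC+00:30.
21:30 Wynkir Canton − 0h30m = 21:00 UTC.
1 March 2021 is a Monday, so Sundays fall on 7, 14, 21, 28; the last is March 28.
1 November 2021 is a Monday, so the first Monday is November 1 and the third is November 15.
At the standard offset (UTC+12:00), 21:00 UTC + 12h = 09:00 Zelor Zone standard time (rolling into the next day, 24 March 2021).
Daylight saving runs 28 March – 15 November; the standard-time date in Zelor Zone, March 24, 2021, is outside that window, so Zelor Zone is on standard time at UTC+12:00.
21:00 UTC + 12h = 09:00 Zelor Zone (rolling into the next day, 24 March 2021).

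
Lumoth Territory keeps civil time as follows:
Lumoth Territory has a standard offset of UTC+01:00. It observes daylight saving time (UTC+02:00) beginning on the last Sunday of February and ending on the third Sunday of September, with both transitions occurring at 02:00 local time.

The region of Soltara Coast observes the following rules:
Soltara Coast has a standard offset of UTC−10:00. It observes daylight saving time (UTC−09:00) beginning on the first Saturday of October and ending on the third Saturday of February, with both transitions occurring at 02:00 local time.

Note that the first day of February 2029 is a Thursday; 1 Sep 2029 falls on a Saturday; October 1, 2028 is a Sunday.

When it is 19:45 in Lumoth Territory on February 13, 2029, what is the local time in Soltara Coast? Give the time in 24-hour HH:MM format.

09:45

1 February 2029 is a Thursday, so Sundays fall on 4, 11, 18, 25; the last is February 25.
1 September 2029 is a Saturday, so the first Sunday is September 2 and the third is September 16.
February 13, 2029 does not fall between 25 February and 16 September, so daylight saving is not in effect and Lumoth Territory is at UTC+01:00.
19:45 Lumoth Territory − 1h = 18:45 UTC.
1 October 2028 is a Sunday, so the first Saturday is October 7.
1 February 2029 is a Thursday, so the first Saturday is February 3 and the third is February 17.
At the standard offset (UTC−10:00), 18:45 UTC − 10h = 08:45 Soltara Coast standard time.
The standard-time date in Soltara Coast, February 13, 2029, lies within the daylight-saving period (7 October 2028 – 17 February 2029), so Soltara Coast is on daylight time, UTC−09:00.
18:45 UTC − 9h = 09:45 Soltara Coast.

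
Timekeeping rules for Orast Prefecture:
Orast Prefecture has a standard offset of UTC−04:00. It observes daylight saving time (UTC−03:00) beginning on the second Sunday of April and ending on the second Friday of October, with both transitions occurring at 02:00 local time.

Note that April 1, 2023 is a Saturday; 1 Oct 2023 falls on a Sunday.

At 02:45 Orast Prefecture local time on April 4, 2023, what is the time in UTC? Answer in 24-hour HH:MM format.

1 April 2023 is a Saturday, so the first Sunday is April 2 and the second is April 9.
1 October 2023 is a Sunday, so the first Friday is October 6 and the second is October 13.
Daylight saving runs 9 April – 13 October; April 4, 2023 is outside that window, so Orast Prefecture is on standard time at UTC−04:00.
02:45 local + 4h = 06:45 UTC.

06:45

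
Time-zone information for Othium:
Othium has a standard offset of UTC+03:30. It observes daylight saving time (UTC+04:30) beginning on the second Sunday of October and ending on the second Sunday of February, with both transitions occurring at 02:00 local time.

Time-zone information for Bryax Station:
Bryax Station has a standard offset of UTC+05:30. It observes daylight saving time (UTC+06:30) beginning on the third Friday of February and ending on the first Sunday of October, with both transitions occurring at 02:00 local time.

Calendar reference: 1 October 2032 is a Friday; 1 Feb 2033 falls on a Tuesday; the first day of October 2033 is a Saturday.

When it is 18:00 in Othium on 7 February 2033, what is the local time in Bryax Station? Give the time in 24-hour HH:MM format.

1 October 2032 is a Friday, so the first Sunday is October 3 and the second is October 10.
1 February 2033 is a Tuesday, so the first Sunday is February 6 and the second is February 13.
7 February 2033 lies within the daylight-saving period (10 October 2032 – 13 February 2033), so Othium is on daylight time, UTC+04:30.
18:00 Othium − 4h30m = 13:30 UTC.
1 February 2033 is a Tuesday, so the first Friday is February 4 and the third is February 18.
1 October 2033 is a Saturday, so the first Sunday is October 2.
At the standard offset (UTC+05:30), 13:30 UTC + 5h30m = 19:00 Bryax Station standard time.
The standard-time date in Bryax Station, 7 February 2033, is outside the daylight-saving period (18 February – 2 October), so Bryax Station is on standard time, UTC+05:30.
13:30 UTC + 5h30m = 19:00 Bryax Station.

19:00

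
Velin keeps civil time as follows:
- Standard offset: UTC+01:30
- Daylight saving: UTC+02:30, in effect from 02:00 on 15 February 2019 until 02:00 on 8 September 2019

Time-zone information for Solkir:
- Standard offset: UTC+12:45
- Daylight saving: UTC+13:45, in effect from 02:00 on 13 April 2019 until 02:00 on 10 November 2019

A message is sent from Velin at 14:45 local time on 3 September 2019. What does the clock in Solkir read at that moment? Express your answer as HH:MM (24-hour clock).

02:00

3 September 2019 falls between 15 February and 8 September, so daylight saving is in effect and Velin is at UTC+02:30.
14:45 Velin − 2h30m = 12:15 UTC.
At the standard offset (UTC+12:45), 12:15 UTC + 12h45m = 01:00 Solkir standard time (rolling into the next day, 4 September 2019).
The standard-time date in Solkir, 4 September 2019, lies within the daylight-saving period (13 April – 10 November), so Solkir is on daylight time, UTC+13:45.
12:15 UTC + 13h45m = 02:00 Solkir (rolling into the next day, 4 September 2019).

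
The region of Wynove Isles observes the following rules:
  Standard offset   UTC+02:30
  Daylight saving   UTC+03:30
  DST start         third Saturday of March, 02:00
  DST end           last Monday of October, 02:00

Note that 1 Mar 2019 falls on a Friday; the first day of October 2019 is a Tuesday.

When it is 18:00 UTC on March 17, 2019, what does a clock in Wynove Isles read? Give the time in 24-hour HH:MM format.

1 March 2019 is a Friday, so the first Saturday is March 2 and the third is March 16.
1 October 2019 is a Tuesday, so Mondays fall on 7, 14, 21, 28; the last is October 28.
At the standard offset (UTC+02:30), 18:00 UTC + 2h30m = 20:30 Wynove Isles standard time.
Daylight saving runs 16 March – 28 October; the standard-time date in Wynove Isles, March 17, 2019, is inside that window, so Wynove Isles is at UTC+03:30.
18:00 UTC + 3h30m = 21:30 local.

21:30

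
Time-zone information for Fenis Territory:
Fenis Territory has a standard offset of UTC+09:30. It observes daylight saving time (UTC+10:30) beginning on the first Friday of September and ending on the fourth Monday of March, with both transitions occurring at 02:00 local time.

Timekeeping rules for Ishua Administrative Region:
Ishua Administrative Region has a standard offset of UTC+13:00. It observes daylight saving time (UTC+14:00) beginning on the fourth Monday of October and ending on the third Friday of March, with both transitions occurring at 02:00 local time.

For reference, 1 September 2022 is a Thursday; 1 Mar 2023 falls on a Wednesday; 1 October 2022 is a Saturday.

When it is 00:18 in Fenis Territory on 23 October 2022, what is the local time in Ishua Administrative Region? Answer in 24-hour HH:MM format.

1 September 2022 is a Thursday, so the first Friday is September 2.
1 March 2023 is a Wednesday, so the first Monday is March 6 and the fourth is March 27.
Daylight saving runs 2 September 2022 – 27 March 2023; 23 October 2022 is inside that window, so Fenis Territory is at UTC+10:30.
00:18 Fenis Territory − 10h30m = 13:48 UTC (rolling into the previous day, 22 October 2022).
1 October 2022 is a Saturday, so the first Monday is October 3 and the fourth is October 24.
1 March 2023 is a Wednesday, so the first Friday is March 3 and the third is March 17.
At the standard offset (UTC+13:00), 13:48 UTC + 13h = 02:48 Ishua Administrative Region standard time (rolling into the next day, 23 October 2022).
The standard-time date in Ishua Administrative Region, 23 October 2022, is outside the daylight-saving period (24 October 2022 – 17 March 2023), so Ishua Administrative Region is on standard time, UTC+13:00.
13:48 UTC + 13h = 02:48 Ishua Administrative Region (rolling into the next day, 23 October 2022).

02:48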